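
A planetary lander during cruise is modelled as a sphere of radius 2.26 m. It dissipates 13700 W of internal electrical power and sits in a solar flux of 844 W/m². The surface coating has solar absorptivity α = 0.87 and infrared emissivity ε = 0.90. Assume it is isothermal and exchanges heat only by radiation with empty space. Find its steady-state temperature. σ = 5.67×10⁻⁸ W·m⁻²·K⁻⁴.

At steady state, absorbed solar power + internal power = radiated power.
Absorbed: α·S·A_cross = 0.87·844·16.05 = 11780 W (cross-section πr²).
Total input = 11780 + 13700 = 25480 W.
Radiated: εσ·A_surf·T⁴ with A_surf = 4πr² = 64.18 m².
T⁴ = 25480/(0.90·5.67×10⁻⁸·64.18) = 7.780×10⁹ K⁴.

T ≈ 297 K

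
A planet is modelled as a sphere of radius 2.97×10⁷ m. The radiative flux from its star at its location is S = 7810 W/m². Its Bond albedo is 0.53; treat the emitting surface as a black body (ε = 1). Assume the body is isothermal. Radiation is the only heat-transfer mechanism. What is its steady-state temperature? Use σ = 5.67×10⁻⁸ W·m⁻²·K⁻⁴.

At equilibrium, absorbed power = emitted power.
Absorbing cross-section = πr² = 2.771×10¹⁵ m²; emitting surface = 4πr² = 1.108×10¹⁶ m² (ratio 4).
(1−a)S·A_cross = εσ·A_surf·T⁴  ⇒  T⁴ = (1−a)S/(4σ).
T⁴ = 0.470·7810/(4·5.67×10⁻⁸) = 1.618×10¹⁰ K⁴.
T = (1.618×10¹⁰)^(1/4).

T ≈ 357 K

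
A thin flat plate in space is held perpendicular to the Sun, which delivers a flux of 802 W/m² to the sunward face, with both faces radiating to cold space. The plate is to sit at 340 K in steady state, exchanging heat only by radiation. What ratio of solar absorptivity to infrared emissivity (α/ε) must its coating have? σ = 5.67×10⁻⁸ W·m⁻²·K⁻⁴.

Balance: αS·A = εσ·2A·T⁴ ⇒ α/ε = 2σT⁴/S.
α/ε = 2·5.67×10⁻⁸·(340)⁴/802 = 2·5.67×10⁻⁸·1.336×10¹⁰/802.

α/ε ≈ 1.89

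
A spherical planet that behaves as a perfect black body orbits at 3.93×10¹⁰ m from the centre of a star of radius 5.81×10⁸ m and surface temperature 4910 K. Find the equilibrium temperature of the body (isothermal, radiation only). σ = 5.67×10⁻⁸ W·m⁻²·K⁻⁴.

T ≈ 422 K

The star's surface emits σT_*⁴; at distance d the flux is S = σT_*⁴(R_*/d)².
S = 5.67×10⁻⁸·(4910)⁴·(5.81×10⁸/3.93×10¹⁰)² = 7202 W/m².
For an isothermal sphere T⁴ = (1−a)S/(4σ) = 3.176×10¹⁰ K⁴.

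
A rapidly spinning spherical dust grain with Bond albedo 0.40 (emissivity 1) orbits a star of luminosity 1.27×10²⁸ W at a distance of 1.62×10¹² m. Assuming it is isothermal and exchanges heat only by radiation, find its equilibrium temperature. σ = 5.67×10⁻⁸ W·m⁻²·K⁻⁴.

T ≈ 179 K

First find the stellar flux at distance d: S = L/(4πd²) = 1.27×10²⁸/(4π·(1.62×10¹²)²) = 385.1 W/m².
For an isothermal sphere, absorbed (1−a)S·πr² = emitted σ·4πr²·T⁴, so T⁴ = (1−a)S/(4σ).
T⁴ = 0.600·385.1/(4·5.67×10⁻⁸) = 1.019×10⁹ K⁴.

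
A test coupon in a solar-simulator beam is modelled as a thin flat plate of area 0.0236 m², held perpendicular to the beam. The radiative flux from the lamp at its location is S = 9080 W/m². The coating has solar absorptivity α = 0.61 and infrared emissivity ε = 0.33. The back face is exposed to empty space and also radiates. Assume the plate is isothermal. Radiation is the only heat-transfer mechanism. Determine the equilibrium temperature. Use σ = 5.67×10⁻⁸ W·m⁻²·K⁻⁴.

At equilibrium, absorbed power = emitted power.
Absorbing cross-section = A = 0.02360 m²; emitting surface = 2A = 0.04720 m² (ratio 2).
αS·A_cross = εσ·A_surf·T⁴  ⇒  T⁴ = αS/(ε·2σ).
T⁴ = 0.610·9080/(0.33·2·5.67×10⁻⁸) = 1.480×10¹¹ K⁴.
T = (1.480×10¹¹)^(1/4).

T ≈ 620 K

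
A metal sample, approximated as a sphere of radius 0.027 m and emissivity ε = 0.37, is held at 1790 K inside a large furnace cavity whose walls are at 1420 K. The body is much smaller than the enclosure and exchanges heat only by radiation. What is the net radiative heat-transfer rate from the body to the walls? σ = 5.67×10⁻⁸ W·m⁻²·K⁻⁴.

P_net ≈ 1190 W

For a small grey body in a large enclosure: P_net = εσA(T_body⁴ − T_wall⁴).
A = 4πr² = 0.009161 m²; T_body⁴ − T_wall⁴ = 1.027×10¹³ − 4.066×10¹² = 6.200×10¹² K⁴.
|P_net| = 0.37·5.67×10⁻⁸·0.009161·6.200×10¹².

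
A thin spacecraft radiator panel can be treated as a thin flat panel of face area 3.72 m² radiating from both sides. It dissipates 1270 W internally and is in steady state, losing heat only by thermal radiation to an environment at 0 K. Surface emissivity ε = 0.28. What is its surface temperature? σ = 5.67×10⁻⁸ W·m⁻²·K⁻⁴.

T ≈ 322 K

Steady state: internal power = radiated power, P = εσA T⁴.
Radiating area A = 2·3.72 = 7.440 m².
T⁴ = P/(εσA) = 1270/(0.28·5.67×10⁻⁸·7.440) = 1.075×10¹⁰ K⁴.
T = (1.075×10¹⁰)^(1/4).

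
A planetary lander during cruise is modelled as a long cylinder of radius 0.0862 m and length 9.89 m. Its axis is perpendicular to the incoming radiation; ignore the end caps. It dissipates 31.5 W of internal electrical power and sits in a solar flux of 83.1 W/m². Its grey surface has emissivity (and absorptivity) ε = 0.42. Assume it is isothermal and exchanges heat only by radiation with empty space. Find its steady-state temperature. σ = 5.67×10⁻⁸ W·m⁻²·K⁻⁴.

At steady state, absorbed solar power + internal power = radiated power.
Absorbed: α·S·A_cross = 0.42·83.1·1.705 = 59.51 W (cross-section 2rL).
Total input = 59.51 + 31.5 = 91.01 W.
Radiated: εσ·A_surf·T⁴ with A_surf = 2πrL = 5.357 m².
T⁴ = 91.01/(0.42·5.67×10⁻⁸·5.357) = 7.135×10⁸ K⁴.

T ≈ 163 K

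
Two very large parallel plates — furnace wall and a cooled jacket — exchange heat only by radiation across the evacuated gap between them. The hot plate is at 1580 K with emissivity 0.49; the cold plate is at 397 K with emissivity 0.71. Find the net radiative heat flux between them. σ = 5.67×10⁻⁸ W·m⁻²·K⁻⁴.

For two infinite grey parallel plates, q = σ(T₁⁴ − T₂⁴)/(1/ε₁ + 1/ε₂ − 1).
T₁⁴ − T₂⁴ = 6.232×10¹² − 2.484×10¹⁰ = 6.207×10¹² K⁴.
1/ε₁ + 1/ε₂ − 1 = 2.041 + 1.408 − 1 = 2.449.
q = 5.67×10⁻⁸ × 6.207×10¹² / 2.449.

q ≈ 1.44×10⁵ W/m²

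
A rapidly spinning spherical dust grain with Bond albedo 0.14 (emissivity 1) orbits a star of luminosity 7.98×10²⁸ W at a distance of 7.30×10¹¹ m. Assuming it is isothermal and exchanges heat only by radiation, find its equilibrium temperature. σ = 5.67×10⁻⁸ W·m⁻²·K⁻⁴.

T ≈ 461 K

First find the stellar flux at distance d: S = L/(4πd²) = 7.98×10²⁸/(4π·(7.30×10¹¹)²) = 11920 W/m².
For an isothermal sphere, absorbed (1−a)S·πr² = emitted σ·4πr²·T⁴, so T⁴ = (1−a)S/(4σ).
T⁴ = 0.860·11920/(4·5.67×10⁻⁸) = 4.519×10¹⁰ K⁴.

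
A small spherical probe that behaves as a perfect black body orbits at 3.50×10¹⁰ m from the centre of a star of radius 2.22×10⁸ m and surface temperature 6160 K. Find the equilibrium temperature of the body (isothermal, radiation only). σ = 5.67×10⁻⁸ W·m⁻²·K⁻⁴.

The star's surface emits σT_*⁴; at distance d the flux is S = σT_*⁴(R_*/d)².
S = 5.67×10⁻⁸·(6160)⁴·(2.22×10⁸/3.50×10¹⁰)² = 3285 W/m².
For an isothermal sphere T⁴ = (1−a)S/(4σ) = 1.448×10¹⁰ K⁴.

T ≈ 347 K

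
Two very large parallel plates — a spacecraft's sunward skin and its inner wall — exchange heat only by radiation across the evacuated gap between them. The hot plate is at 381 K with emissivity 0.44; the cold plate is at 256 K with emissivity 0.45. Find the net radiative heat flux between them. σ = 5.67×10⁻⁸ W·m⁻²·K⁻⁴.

For two infinite grey parallel plates, q = σ(T₁⁴ − T₂⁴)/(1/ε₁ + 1/ε₂ − 1).
T₁⁴ − T₂⁴ = 2.107×10¹⁰ − 4.295×10⁹ = 1.678×10¹⁰ K⁴.
1/ε₁ + 1/ε₂ − 1 = 2.273 + 2.222 − 1 = 3.495.
q = 5.67×10⁻⁸ × 1.678×10¹⁰ / 3.495.

q ≈ 272 W/m²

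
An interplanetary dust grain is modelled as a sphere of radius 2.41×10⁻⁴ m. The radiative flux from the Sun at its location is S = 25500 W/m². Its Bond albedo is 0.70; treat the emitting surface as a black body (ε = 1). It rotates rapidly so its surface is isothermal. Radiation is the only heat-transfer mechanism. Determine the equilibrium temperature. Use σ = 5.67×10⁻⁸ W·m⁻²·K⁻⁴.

T ≈ 429 K

At equilibrium, absorbed power = emitted power.
Absorbing cross-section = πr² = 1.825×10⁻⁷ m²; emitting surface = 4πr² = 7.299×10⁻⁷ m² (ratio 4).
(1−a)S·A_cross = εσ·A_surf·T⁴  ⇒  T⁴ = (1−a)S/(4σ).
T⁴ = 0.300·25500/(4·5.67×10⁻⁸) = 3.373×10¹⁰ K⁴.
T = (3.373×10¹⁰)^(1/4).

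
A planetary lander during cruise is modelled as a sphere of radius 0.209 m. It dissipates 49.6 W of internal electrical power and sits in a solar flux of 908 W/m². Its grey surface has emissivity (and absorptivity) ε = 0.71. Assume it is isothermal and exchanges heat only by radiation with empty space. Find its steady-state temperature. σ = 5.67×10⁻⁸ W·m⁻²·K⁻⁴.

At steady state, absorbed solar power + internal power = radiated power.
Absorbed: α·S·A_cross = 0.71·908·0.1372 = 88.47 W (cross-section πr²).
Total input = 88.47 + 49.6 = 138.1 W.
Radiated: εσ·A_surf·T⁴ with A_surf = 4πr² = 0.5489 m².
T⁴ = 138.1/(0.71·5.67×10⁻⁸·0.5489) = 6.248×10⁹ K⁴.

T ≈ 281 K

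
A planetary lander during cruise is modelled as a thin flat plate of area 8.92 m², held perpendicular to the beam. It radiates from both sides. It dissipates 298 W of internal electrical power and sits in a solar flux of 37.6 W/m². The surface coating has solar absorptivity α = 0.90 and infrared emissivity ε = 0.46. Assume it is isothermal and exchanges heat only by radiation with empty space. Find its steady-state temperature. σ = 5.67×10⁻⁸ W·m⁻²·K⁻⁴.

At steady state, absorbed solar power + internal power = radiated power.
Absorbed: α·S·A_cross = 0.90·37.6·8.920 = 301.9 W (cross-section A).
Total input = 301.9 + 298 = 599.9 W.
Radiated: εσ·A_surf·T⁴ with A_surf = 2A = 17.84 m².
T⁴ = 599.9/(0.46·5.67×10⁻⁸·17.84) = 1.289×10⁹ K⁴.

T ≈ 189 K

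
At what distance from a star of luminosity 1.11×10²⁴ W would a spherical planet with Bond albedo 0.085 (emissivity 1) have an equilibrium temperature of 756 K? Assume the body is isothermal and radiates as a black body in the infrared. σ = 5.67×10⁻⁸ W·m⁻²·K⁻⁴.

d ≈ 1.04×10⁹ m

For an isothermal black-emitting sphere, (1−a)S·πr² = σ·4πr²·T⁴ ⇒ S = 4σT⁴/(1−a).
S = 4·5.67×10⁻⁸·(756)⁴/0.915 = 80970 W/m².
Flux falls as S = L/(4πd²), so d = √(L/(4πS)) = √(1.11×10²⁴/(4π·80970)).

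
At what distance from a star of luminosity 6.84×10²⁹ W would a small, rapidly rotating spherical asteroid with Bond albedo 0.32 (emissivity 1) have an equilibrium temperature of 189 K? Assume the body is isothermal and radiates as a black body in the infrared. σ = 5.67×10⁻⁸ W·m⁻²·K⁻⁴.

d ≈ 1.13×10¹³ m

For an isothermal black-emitting sphere, (1−a)S·πr² = σ·4πr²·T⁴ ⇒ S = 4σT⁴/(1−a).
S = 4·5.67×10⁻⁸·(189)⁴/0.680 = 425.6 W/m².
Flux falls as S = L/(4πd²), so d = √(L/(4πS)) = √(6.84×10²⁹/(4π·425.6)).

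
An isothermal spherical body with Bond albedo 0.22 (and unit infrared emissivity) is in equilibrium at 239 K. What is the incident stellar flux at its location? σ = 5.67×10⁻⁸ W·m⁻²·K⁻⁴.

(1−a)S·πr² = σ·4πr²·T⁴ ⇒ S = 4σT⁴/(1−a).
S = 4·5.67×10⁻⁸·3.263×10⁹/0.780.

S ≈ 949 W/m²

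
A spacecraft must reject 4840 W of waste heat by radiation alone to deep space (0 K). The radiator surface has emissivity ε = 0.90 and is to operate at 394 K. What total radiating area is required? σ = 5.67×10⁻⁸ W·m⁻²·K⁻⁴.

P = εσA T⁴ ⇒ A = P/(εσT⁴).
T⁴ = 2.410×10¹⁰ K⁴.
A = 4840/(0.90 × 5.67×10⁻⁸ × 2.410×10¹⁰).

A ≈ 3.94 m²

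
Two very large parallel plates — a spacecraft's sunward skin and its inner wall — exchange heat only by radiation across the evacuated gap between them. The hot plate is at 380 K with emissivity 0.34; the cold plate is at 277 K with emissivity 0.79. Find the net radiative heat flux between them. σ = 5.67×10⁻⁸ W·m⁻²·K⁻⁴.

q ≈ 265 W/m²

For two infinite grey parallel plates, q = σ(T₁⁴ − T₂⁴)/(1/ε₁ + 1/ε₂ − 1).
T₁⁴ − T₂⁴ = 2.085×10¹⁰ − 5.887×10⁹ = 1.496×10¹⁰ K⁴.
1/ε₁ + 1/ε₂ − 1 = 2.941 + 1.266 − 1 = 3.207.
q = 5.67×10⁻⁸ × 1.496×10¹⁰ / 3.207.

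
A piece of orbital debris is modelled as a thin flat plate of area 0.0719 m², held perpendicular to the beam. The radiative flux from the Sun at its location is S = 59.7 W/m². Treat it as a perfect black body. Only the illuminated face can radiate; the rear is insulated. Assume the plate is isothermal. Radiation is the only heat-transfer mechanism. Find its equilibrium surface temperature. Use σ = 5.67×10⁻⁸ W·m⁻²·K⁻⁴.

T ≈ 180 K

At equilibrium, absorbed power = emitted power.
Absorbing cross-section = A = 0.07190 m²; emitting surface = A = 0.07190 m² (ratio 1).
S·A_cross = εσ·A_surf·T⁴  ⇒  T⁴ = S/(1σ).
T⁴ = 1.00·59.7/(1·5.67×10⁻⁸) = 1.053×10⁹ K⁴.
T = (1.053×10⁹)^(1/4).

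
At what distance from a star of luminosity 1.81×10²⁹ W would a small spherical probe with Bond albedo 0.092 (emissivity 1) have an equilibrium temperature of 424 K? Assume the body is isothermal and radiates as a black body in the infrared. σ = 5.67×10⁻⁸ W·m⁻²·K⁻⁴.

d ≈ 1.34×10¹² m

For an isothermal black-emitting sphere, (1−a)S·πr² = σ·4πr²·T⁴ ⇒ S = 4σT⁴/(1−a).
S = 4·5.67×10⁻⁸·(424)⁴/0.908 = 8073 W/m².
Flux falls as S = L/(4πd²), so d = √(L/(4πS)) = √(1.81×10²⁹/(4π·8073)).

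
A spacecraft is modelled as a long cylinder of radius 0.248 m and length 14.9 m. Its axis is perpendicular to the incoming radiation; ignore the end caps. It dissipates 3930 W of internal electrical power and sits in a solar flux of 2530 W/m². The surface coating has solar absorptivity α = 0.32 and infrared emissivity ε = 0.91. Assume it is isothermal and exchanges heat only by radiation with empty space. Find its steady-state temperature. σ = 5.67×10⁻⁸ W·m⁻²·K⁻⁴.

T ≈ 302 K

At steady state, absorbed solar power + internal power = radiated power.
Absorbed: α·S·A_cross = 0.32·2530·7.390 = 5983 W (cross-section 2rL).
Total input = 5983 + 3930 = 9913 W.
Radiated: εσ·A_surf·T⁴ with A_surf = 2πrL = 23.22 m².
T⁴ = 9913/(0.91·5.67×10⁻⁸·23.22) = 8.275×10⁹ K⁴.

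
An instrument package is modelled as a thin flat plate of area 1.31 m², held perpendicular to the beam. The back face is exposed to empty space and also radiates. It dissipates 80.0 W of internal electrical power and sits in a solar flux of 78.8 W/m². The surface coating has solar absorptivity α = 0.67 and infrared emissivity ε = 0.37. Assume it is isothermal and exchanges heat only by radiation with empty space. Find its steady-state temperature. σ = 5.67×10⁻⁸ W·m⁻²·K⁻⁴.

At steady state, absorbed solar power + internal power = radiated power.
Absorbed: α·S·A_cross = 0.67·78.8·1.310 = 69.16 W (cross-section A).
Total input = 69.16 + 80.0 = 149.2 W.
Radiated: εσ·A_surf·T⁴ with A_surf = 2A = 2.620 m².
T⁴ = 149.2/(0.37·5.67×10⁻⁸·2.620) = 2.714×10⁹ K⁴.

T ≈ 228 K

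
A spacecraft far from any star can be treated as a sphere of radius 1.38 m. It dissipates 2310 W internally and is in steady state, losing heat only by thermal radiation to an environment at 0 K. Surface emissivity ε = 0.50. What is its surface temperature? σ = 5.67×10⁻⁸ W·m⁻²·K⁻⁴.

Steady state: internal power = radiated power, P = εσA T⁴.
Radiating area A = 4πr² = 23.93 m².
T⁴ = P/(εσA) = 2310/(0.50·5.67×10⁻⁸·23.93) = 3.405×10⁹ K⁴.
T = (3.405×10⁹)^(1/4).

T ≈ 242 K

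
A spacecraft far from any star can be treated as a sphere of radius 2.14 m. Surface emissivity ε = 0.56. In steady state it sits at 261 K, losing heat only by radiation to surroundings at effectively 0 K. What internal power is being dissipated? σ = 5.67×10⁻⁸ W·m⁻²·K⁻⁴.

P ≈ 8480 W

Steady state: P = εσA T⁴.
A = 4πr² = 57.55 m²; T⁴ = (261)⁴ = 4.640×10⁹ K⁴.
P = 0.56 × 5.67×10⁻⁸ × 57.55 × 4.640×10⁹.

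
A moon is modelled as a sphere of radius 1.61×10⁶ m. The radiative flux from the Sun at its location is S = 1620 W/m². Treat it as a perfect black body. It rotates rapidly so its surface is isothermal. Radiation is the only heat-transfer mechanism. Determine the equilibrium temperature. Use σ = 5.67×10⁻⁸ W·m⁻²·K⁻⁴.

At equilibrium, absorbed power = emitted power.
Absorbing cross-section = πr² = 8.143×10¹² m²; emitting surface = 4πr² = 3.257×10¹³ m² (ratio 4).
S·A_cross = εσ·A_surf·T⁴  ⇒  T⁴ = S/(4σ).
T⁴ = 1.00·1620/(4·5.67×10⁻⁸) = 7.143×10⁹ K⁴.
T = (7.143×10⁹)^(1/4).

T ≈ 291 K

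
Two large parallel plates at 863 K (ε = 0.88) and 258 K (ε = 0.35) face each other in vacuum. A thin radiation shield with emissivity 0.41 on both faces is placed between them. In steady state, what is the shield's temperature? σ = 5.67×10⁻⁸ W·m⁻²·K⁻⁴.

In steady state the net flux on the hot side equals that on the cold side.
σ(T₁⁴−T_s⁴)/D₁ = σ(T_s⁴−T₂⁴)/D₂, with D₁ = 1/ε₁+1/ε_s−1 = 2.575, D₂ = 1/ε_s+1/ε₂−1 = 4.296.
Solve for T_s⁴: T_s⁴ = (D₂·T₁⁴ + D₁·T₂⁴)/(D₁+D₂) = 3.485×10¹¹ K⁴.

T_s ≈ 768 K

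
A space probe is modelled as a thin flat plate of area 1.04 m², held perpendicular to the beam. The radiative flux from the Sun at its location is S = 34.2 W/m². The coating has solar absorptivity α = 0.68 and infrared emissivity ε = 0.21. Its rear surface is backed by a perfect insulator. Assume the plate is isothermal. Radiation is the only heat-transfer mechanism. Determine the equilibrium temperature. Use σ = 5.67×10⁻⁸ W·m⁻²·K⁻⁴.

At equilibrium, absorbed power = emitted power.
Absorbing cross-section = A = 1.040 m²; emitting surface = A = 1.040 m² (ratio 1).
αS·A_cross = εσ·A_surf·T⁴  ⇒  T⁴ = αS/(ε·1σ).
T⁴ = 0.680·34.2/(0.21·1·5.67×10⁻⁸) = 1.953×10⁹ K⁴.
T = (1.953×10⁹)^(1/4).

T ≈ 210 K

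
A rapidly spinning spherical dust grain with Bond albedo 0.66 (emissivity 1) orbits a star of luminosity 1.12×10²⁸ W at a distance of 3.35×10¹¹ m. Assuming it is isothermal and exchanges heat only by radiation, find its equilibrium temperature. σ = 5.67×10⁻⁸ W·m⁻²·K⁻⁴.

First find the stellar flux at distance d: S = L/(4πd²) = 1.12×10²⁸/(4π·(3.35×10¹¹)²) = 7942 W/m².
For an isothermal sphere, absorbed (1−a)S·πr² = emitted σ·4πr²·T⁴, so T⁴ = (1−a)S/(4σ).
T⁴ = 0.340·7942/(4·5.67×10⁻⁸) = 1.191×10¹⁰ K⁴.

T ≈ 330 K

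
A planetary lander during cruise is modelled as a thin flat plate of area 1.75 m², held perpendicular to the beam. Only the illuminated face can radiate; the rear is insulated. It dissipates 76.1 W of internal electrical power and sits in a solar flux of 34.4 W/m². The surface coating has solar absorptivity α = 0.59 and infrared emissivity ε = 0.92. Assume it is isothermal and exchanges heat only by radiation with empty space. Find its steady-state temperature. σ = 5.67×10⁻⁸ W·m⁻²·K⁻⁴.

T ≈ 187 K

At steady state, absorbed solar power + internal power = radiated power.
Absorbed: α·S·A_cross = 0.59·34.4·1.750 = 35.52 W (cross-section A).
Total input = 35.52 + 76.1 = 111.6 W.
Radiated: εσ·A_surf·T⁴ with A_surf = A = 1.750 m².
T⁴ = 111.6/(0.92·5.67×10⁻⁸·1.750) = 1.223×10⁹ K⁴.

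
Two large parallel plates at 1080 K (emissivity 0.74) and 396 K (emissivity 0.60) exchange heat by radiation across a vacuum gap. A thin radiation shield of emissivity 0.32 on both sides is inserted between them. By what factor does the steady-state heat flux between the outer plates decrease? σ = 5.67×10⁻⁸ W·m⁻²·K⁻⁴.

Without shield: q₀ = σΔ(T⁴)/(1/ε₁+1/ε₂−1) with denominator 2.018.
With shield the two gaps are in series; the resistances add: (1/ε₁+1/ε_s−1)+(1/ε_s+1/ε₂−1) = 3.476+3.792 = 7.268.
Heat-flux ratio q₀/q = 7.268/2.018.

factor ≈ 3.60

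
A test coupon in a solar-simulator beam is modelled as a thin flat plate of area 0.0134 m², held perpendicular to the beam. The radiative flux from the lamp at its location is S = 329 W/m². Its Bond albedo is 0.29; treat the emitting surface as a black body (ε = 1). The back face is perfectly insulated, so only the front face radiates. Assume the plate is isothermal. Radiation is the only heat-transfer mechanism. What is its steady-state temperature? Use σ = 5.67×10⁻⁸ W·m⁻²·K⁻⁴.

At equilibrium, absorbed power = emitted power.
Absorbing cross-section = A = 0.01340 m²; emitting surface = A = 0.01340 m² (ratio 1).
(1−a)S·A_cross = εσ·A_surf·T⁴  ⇒  T⁴ = (1−a)S/(1σ).
T⁴ = 0.710·329/(1·5.67×10⁻⁸) = 4.120×10⁹ K⁴.
T = (4.120×10⁹)^(1/4).

T ≈ 253 K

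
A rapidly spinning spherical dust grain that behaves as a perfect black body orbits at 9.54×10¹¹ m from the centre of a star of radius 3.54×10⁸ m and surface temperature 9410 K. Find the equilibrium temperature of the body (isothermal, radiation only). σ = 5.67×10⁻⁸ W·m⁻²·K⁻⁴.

T ≈ 128 K

The star's surface emits σT_*⁴; at distance d the flux is S = σT_*⁴(R_*/d)².
S = 5.67×10⁻⁸·(9410)⁴·(3.54×10⁸/9.54×10¹¹)² = 61.21 W/m².
For an isothermal sphere T⁴ = (1−a)S/(4σ) = 2.699×10⁸ K⁴.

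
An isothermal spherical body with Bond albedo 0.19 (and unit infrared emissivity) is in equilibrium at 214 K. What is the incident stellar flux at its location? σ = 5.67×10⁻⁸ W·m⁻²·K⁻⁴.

S ≈ 587 W/m²

(1−a)S·πr² = σ·4πr²·T⁴ ⇒ S = 4σT⁴/(1−a).
S = 4·5.67×10⁻⁸·2.097×10⁹/0.810.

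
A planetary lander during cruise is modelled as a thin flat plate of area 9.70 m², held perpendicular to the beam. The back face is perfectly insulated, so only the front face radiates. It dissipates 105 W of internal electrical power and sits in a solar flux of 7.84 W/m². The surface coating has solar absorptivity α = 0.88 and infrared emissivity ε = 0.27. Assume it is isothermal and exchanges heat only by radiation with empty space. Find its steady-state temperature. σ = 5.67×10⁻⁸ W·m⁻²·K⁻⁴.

T ≈ 184 K

At steady state, absorbed solar power + internal power = radiated power.
Absorbed: α·S·A_cross = 0.88·7.84·9.700 = 66.92 W (cross-section A).
Total input = 66.92 + 105 = 171.9 W.
Radiated: εσ·A_surf·T⁴ with A_surf = A = 9.700 m².
T⁴ = 171.9/(0.27·5.67×10⁻⁸·9.700) = 1.158×10⁹ K⁴.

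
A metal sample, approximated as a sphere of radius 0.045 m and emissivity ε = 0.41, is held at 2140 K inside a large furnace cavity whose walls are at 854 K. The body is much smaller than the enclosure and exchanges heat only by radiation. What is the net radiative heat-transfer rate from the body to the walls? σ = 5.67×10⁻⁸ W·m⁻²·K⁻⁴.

For a small grey body in a large enclosure: P_net = εσA(T_body⁴ − T_wall⁴).
A = 4πr² = 0.02545 m²; T_body⁴ − T_wall⁴ = 2.097×10¹³ − 5.319×10¹¹ = 2.044×10¹³ K⁴.
|P_net| = 0.41·5.67×10⁻⁸·0.02545·2.044×10¹³.

P_net ≈ 12100 W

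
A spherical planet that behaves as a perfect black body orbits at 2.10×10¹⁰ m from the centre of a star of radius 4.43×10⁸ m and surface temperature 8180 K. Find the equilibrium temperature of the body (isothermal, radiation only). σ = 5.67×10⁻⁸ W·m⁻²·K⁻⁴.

T ≈ 840 K

The star's surface emits σT_*⁴; at distance d the flux is S = σT_*⁴(R_*/d)².
S = 5.67×10⁻⁸·(8180)⁴·(4.43×10⁸/2.10×10¹⁰)² = 1.130×10⁵ W/m².
For an isothermal sphere T⁴ = (1−a)S/(4σ) = 4.981×10¹¹ K⁴.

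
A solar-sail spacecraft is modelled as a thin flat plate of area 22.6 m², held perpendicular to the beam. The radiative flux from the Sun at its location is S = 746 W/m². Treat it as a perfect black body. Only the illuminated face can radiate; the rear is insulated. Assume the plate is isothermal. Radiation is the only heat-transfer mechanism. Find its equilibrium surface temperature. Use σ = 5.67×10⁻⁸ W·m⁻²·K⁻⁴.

At equilibrium, absorbed power = emitted power.
Absorbing cross-section = A = 22.60 m²; emitting surface = A = 22.60 m² (ratio 1).
S·A_cross = εσ·A_surf·T⁴  ⇒  T⁴ = S/(1σ).
T⁴ = 1.00·746/(1·5.67×10⁻⁸) = 1.316×10¹⁰ K⁴.
T = (1.316×10¹⁰)^(1/4).

T ≈ 339 K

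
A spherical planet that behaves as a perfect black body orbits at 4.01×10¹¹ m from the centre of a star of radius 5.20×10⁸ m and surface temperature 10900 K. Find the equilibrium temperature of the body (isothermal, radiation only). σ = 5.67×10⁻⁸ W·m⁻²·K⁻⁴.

The star's surface emits σT_*⁴; at distance d the flux is S = σT_*⁴(R_*/d)².
S = 5.67×10⁻⁸·(10900)⁴·(5.20×10⁸/4.01×10¹¹)² = 1346 W/m².
For an isothermal sphere T⁴ = (1−a)S/(4σ) = 5.934×10⁹ K⁴.

T ≈ 278 K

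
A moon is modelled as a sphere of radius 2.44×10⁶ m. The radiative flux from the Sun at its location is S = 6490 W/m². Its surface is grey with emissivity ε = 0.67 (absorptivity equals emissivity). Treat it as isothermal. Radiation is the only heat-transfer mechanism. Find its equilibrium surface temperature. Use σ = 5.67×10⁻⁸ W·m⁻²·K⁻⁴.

At equilibrium, absorbed power = emitted power.
Absorbing cross-section = πr² = 1.870×10¹³ m²; emitting surface = 4πr² = 7.482×10¹³ m² (ratio 4).
εS·A_cross = εσ·A_surf·T⁴  ⇒  T⁴ = S/(4σ)   (ε cancels).
T⁴ = 6490/(4·5.67×10⁻⁸) = 2.862×10¹⁰ K⁴.
T = (2.862×10¹⁰)^(1/4).

T ≈ 411 K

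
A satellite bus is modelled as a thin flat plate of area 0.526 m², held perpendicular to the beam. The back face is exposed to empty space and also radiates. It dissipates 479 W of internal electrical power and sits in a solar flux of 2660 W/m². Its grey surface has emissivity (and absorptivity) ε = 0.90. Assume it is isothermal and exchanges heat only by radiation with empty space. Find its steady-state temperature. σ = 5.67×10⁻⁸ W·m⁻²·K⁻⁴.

T ≈ 424 K

At steady state, absorbed solar power + internal power = radiated power.
Absorbed: α·S·A_cross = 0.90·2660·0.5260 = 1259 W (cross-section A).
Total input = 1259 + 479 = 1738 W.
Radiated: εσ·A_surf·T⁴ with A_surf = 2A = 1.052 m².
T⁴ = 1738/(0.90·5.67×10⁻⁸·1.052) = 3.238×10¹⁰ K⁴.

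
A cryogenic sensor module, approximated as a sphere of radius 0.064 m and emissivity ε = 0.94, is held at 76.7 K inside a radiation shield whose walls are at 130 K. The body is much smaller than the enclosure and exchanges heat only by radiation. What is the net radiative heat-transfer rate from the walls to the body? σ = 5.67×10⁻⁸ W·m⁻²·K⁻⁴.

P_net ≈ 0.689 W

For a small grey body in a large enclosure: P_net = εσA(T_body⁴ − T_wall⁴).
A = 4πr² = 0.05147 m²; T_body⁴ − T_wall⁴ = 3.461×10⁷ − 2.856×10⁸ = -2.510×10⁸ K⁴.
|P_net| = 0.94·5.67×10⁻⁸·0.05147·2.510×10⁸.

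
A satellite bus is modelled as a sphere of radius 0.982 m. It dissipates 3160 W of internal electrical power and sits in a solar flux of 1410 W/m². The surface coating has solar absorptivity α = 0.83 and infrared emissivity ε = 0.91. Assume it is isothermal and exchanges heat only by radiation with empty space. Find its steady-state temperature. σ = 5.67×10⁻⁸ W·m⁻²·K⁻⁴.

At steady state, absorbed solar power + internal power = radiated power.
Absorbed: α·S·A_cross = 0.83·1410·3.030 = 3545 W (cross-section πr²).
Total input = 3545 + 3160 = 6705 W.
Radiated: εσ·A_surf·T⁴ with A_surf = 4πr² = 12.12 m².
T⁴ = 6705/(0.91·5.67×10⁻⁸·12.12) = 1.072×10¹⁰ K⁴.

T ≈ 322 K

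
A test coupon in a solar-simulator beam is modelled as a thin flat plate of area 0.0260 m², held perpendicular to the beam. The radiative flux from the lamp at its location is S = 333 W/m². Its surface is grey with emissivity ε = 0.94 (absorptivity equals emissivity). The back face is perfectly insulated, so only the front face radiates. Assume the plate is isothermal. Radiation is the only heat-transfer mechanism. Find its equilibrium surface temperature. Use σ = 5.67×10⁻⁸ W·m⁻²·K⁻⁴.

T ≈ 277 K

At equilibrium, absorbed power = emitted power.
Absorbing cross-section = A = 0.02600 m²; emitting surface = A = 0.02600 m² (ratio 1).
εS·A_cross = εσ·A_surf·T⁴  ⇒  T⁴ = S/(1σ)   (ε cancels).
T⁴ = 333/(1·5.67×10⁻⁸) = 5.873×10⁹ K⁴.
T = (5.873×10⁹)^(1/4).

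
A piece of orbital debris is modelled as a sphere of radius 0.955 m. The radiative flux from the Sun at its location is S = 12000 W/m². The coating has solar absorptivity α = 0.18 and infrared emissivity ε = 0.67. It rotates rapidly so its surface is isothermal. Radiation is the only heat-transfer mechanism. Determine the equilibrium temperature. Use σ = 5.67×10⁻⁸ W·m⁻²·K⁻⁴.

At equilibrium, absorbed power = emitted power.
Absorbing cross-section = πr² = 2.865 m²; emitting surface = 4πr² = 11.46 m² (ratio 4).
αS·A_cross = εσ·A_surf·T⁴  ⇒  T⁴ = αS/(ε·4σ).
T⁴ = 0.180·12000/(0.67·4·5.67×10⁻⁸) = 1.421×10¹⁰ K⁴.
T = (1.421×10¹⁰)^(1/4).

T ≈ 345 K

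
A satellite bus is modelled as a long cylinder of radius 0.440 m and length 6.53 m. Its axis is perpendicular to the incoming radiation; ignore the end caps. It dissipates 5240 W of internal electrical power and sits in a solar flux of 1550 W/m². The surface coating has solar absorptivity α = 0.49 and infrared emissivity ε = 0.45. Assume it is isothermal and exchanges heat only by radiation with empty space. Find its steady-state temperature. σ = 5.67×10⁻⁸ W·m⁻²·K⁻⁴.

At steady state, absorbed solar power + internal power = radiated power.
Absorbed: α·S·A_cross = 0.49·1550·5.746 = 4364 W (cross-section 2rL).
Total input = 4364 + 5240 = 9604 W.
Radiated: εσ·A_surf·T⁴ with A_surf = 2πrL = 18.05 m².
T⁴ = 9604/(0.45·5.67×10⁻⁸·18.05) = 2.085×10¹⁰ K⁴.

T ≈ 380 K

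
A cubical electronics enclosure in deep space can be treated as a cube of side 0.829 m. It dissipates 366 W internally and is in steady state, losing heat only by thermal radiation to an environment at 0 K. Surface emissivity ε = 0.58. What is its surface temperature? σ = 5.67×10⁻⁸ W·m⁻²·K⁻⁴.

Steady state: internal power = radiated power, P = εσA T⁴.
Radiating area A = 6L² = 4.123 m².
T⁴ = P/(εσA) = 366/(0.58·5.67×10⁻⁸·4.123) = 2.699×10⁹ K⁴.
T = (2.699×10⁹)^(1/4).

T ≈ 228 K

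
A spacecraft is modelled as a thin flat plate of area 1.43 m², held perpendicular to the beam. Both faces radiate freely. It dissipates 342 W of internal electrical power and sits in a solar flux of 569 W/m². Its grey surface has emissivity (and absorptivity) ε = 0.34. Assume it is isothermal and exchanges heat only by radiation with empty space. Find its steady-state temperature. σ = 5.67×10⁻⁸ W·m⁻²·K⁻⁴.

T ≈ 325 K

At steady state, absorbed solar power + internal power = radiated power.
Absorbed: α·S·A_cross = 0.34·569·1.430 = 276.6 W (cross-section A).
Total input = 276.6 + 342 = 618.6 W.
Radiated: εσ·A_surf·T⁴ with A_surf = 2A = 2.860 m².
T⁴ = 618.6/(0.34·5.67×10⁻⁸·2.860) = 1.122×10¹⁰ K⁴.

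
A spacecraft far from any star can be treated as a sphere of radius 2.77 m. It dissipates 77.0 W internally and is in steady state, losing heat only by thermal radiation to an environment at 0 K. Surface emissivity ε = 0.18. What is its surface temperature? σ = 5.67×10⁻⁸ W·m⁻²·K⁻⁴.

T ≈ 94.1 K

Steady state: internal power = radiated power, P = εσA T⁴.
Radiating area A = 4πr² = 96.42 m².
T⁴ = P/(εσA) = 77.0/(0.18·5.67×10⁻⁸·96.42) = 7.825×10⁷ K⁴.
T = (7.825×10⁷)^(1/4).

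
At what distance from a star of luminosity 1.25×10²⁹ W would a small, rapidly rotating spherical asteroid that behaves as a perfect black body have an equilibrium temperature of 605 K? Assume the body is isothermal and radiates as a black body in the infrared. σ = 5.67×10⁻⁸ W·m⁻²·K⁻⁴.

d ≈ 5.72×10¹¹ m

For an isothermal black-emitting sphere, (1−a)S·πr² = σ·4πr²·T⁴ ⇒ S = 4σT⁴/(1−a).
S = 4·5.67×10⁻⁸·(605)⁴/1.00 = 30390 W/m².
Flux falls as S = L/(4πd²), so d = √(L/(4πS)) = √(1.25×10²⁹/(4π·30390)).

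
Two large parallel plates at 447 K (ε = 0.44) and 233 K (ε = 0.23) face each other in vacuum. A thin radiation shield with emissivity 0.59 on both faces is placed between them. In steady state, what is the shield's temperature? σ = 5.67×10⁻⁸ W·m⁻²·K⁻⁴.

In steady state the net flux on the hot side equals that on the cold side.
σ(T₁⁴−T_s⁴)/D₁ = σ(T_s⁴−T₂⁴)/D₂, with D₁ = 1/ε₁+1/ε_s−1 = 2.968, D₂ = 1/ε_s+1/ε₂−1 = 5.043.
Solve for T_s⁴: T_s⁴ = (D₂·T₁⁴ + D₁·T₂⁴)/(D₁+D₂) = 2.622×10¹⁰ K⁴.

T_s ≈ 402 K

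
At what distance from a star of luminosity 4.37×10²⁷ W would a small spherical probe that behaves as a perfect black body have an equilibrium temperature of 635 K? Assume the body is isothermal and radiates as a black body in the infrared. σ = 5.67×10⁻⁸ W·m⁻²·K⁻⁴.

For an isothermal black-emitting sphere, (1−a)S·πr² = σ·4πr²·T⁴ ⇒ S = 4σT⁴/(1−a).
S = 4·5.67×10⁻⁸·(635)⁴/1.00 = 36880 W/m².
Flux falls as S = L/(4πd²), so d = √(L/(4πS)) = √(4.37×10²⁷/(4π·36880)).

d ≈ 9.71×10¹⁰ m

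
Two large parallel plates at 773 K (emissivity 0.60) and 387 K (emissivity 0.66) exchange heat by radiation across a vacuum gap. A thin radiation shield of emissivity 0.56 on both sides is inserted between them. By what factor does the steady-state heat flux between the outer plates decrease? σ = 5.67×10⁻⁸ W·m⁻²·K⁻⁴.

Without shield: q₀ = σΔ(T⁴)/(1/ε₁+1/ε₂−1) with denominator 2.182.
With shield the two gaps are in series; the resistances add: (1/ε₁+1/ε_s−1)+(1/ε_s+1/ε₂−1) = 2.452+2.301 = 4.753.
Heat-flux ratio q₀/q = 4.753/2.182.

factor ≈ 2.18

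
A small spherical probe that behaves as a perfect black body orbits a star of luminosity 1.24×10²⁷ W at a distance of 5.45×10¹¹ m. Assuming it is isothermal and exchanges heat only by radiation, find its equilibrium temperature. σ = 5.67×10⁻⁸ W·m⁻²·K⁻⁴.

First find the stellar flux at distance d: S = L/(4πd²) = 1.24×10²⁷/(4π·(5.45×10¹¹)²) = 332.2 W/m².
For an isothermal sphere, absorbed (1−a)S·πr² = emitted σ·4πr²·T⁴, so T⁴ = (1−a)S/(4σ).
T⁴ = 1.00·332.2/(4·5.67×10⁻⁸) = 1.465×10⁹ K⁴.

T ≈ 196 K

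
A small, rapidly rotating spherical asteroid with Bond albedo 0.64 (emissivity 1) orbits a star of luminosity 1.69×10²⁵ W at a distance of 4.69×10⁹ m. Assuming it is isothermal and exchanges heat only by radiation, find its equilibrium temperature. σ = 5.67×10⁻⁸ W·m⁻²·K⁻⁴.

T ≈ 558 K

First find the stellar flux at distance d: S = L/(4πd²) = 1.69×10²⁵/(4π·(4.69×10⁹)²) = 61140 W/m².
For an isothermal sphere, absorbed (1−a)S·πr² = emitted σ·4πr²·T⁴, so T⁴ = (1−a)S/(4σ).
T⁴ = 0.360·61140/(4·5.67×10⁻⁸) = 9.705×10¹⁰ K⁴.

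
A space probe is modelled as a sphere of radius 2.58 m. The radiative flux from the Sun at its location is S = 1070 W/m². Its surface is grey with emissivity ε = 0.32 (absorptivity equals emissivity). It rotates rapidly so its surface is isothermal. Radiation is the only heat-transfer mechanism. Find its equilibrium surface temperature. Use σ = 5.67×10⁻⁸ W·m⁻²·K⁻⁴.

T ≈ 262 K

At equilibrium, absorbed power = emitted power.
Absorbing cross-section = πr² = 20.91 m²; emitting surface = 4πr² = 83.65 m² (ratio 4).
εS·A_cross = εσ·A_surf·T⁴  ⇒  T⁴ = S/(4σ)   (ε cancels).
T⁴ = 1070/(4·5.67×10⁻⁸) = 4.718×10⁹ K⁴.
T = (4.718×10⁹)^(1/4).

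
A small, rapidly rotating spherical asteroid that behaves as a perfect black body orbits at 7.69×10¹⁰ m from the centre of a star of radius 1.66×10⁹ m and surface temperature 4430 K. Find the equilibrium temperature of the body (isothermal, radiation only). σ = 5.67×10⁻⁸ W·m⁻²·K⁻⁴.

T ≈ 460 K

The star's surface emits σT_*⁴; at distance d the flux is S = σT_*⁴(R_*/d)².
S = 5.67×10⁻⁸·(4430)⁴·(1.66×10⁹/7.69×10¹⁰)² = 10180 W/m².
For an isothermal sphere T⁴ = (1−a)S/(4σ) = 4.487×10¹⁰ K⁴.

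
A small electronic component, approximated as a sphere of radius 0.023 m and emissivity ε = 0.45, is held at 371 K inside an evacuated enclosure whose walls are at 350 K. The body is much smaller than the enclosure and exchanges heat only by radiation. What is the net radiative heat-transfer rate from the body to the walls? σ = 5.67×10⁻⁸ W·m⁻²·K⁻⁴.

P_net ≈ 0.668 W

For a small grey body in a large enclosure: P_net = εσA(T_body⁴ − T_wall⁴).
A = 4πr² = 0.006648 m²; T_body⁴ − T_wall⁴ = 1.895×10¹⁰ − 1.501×10¹⁰ = 3.939×10⁹ K⁴.
|P_net| = 0.45·5.67×10⁻⁸·0.006648·3.939×10⁹.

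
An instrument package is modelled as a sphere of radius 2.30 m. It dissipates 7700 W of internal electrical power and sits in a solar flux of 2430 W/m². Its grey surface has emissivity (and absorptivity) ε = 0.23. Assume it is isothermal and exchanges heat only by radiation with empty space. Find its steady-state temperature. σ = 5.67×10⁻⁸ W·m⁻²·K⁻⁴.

At steady state, absorbed solar power + internal power = radiated power.
Absorbed: α·S·A_cross = 0.23·2430·16.62 = 9288 W (cross-section πr²).
Total input = 9288 + 7700 = 16990 W.
Radiated: εσ·A_surf·T⁴ with A_surf = 4πr² = 66.48 m².
T⁴ = 16990/(0.23·5.67×10⁻⁸·66.48) = 1.960×10¹⁰ K⁴.

T ≈ 374 K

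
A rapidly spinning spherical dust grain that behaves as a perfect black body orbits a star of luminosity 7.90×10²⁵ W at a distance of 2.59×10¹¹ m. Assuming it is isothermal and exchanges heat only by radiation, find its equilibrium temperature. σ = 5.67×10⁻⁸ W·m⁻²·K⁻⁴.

T ≈ 143 K

First find the stellar flux at distance d: S = L/(4πd²) = 7.90×10²⁵/(4π·(2.59×10¹¹)²) = 93.72 W/m².
For an isothermal sphere, absorbed (1−a)S·πr² = emitted σ·4πr²·T⁴, so T⁴ = (1−a)S/(4σ).
T⁴ = 1.00·93.72/(4·5.67×10⁻⁸) = 4.132×10⁸ K⁴.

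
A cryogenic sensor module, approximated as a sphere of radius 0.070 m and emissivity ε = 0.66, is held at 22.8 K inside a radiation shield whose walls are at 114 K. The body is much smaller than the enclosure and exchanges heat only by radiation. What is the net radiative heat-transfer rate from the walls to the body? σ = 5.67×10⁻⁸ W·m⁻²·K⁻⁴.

For a small grey body in a large enclosure: P_net = εσA(T_body⁴ − T_wall⁴).
A = 4πr² = 0.06158 m²; T_body⁴ − T_wall⁴ = 2.702×10⁵ − 1.689×10⁸ = -1.686×10⁸ K⁴.
|P_net| = 0.66·5.67×10⁻⁸·0.06158·1.686×10⁸.

P_net ≈ 0.389 W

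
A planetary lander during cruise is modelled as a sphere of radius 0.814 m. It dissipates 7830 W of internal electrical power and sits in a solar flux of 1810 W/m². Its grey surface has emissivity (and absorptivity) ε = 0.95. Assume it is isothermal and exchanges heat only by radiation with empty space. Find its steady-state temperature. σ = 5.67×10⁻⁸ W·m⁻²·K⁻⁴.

At steady state, absorbed solar power + internal power = radiated power.
Absorbed: α·S·A_cross = 0.95·1810·2.082 = 3579 W (cross-section πr²).
Total input = 3579 + 7830 = 11410 W.
Radiated: εσ·A_surf·T⁴ with A_surf = 4πr² = 8.326 m².
T⁴ = 11410/(0.95·5.67×10⁻⁸·8.326) = 2.544×10¹⁰ K⁴.

T ≈ 399 K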